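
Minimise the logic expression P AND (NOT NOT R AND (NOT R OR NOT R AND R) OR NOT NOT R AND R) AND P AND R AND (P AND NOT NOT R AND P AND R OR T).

P AND (NOT NOT R AND (NOT R OR NOT R AND R) OR NOT NOT R AND R) AND P AND R AND (P AND NOT NOT R AND P AND R OR T)
= P AND (NOT NOT R AND NOT R OR NOT NOT R AND R) AND P AND R AND (P AND NOT NOT R AND P AND R OR T)   (complement / identity)
= P AND NOT NOT R AND P AND R AND (P AND NOT NOT R AND P AND R OR T)   (distribution)
= P AND NOT NOT R AND P AND R   (absorption)
= P AND R AND P AND R   (double negation)
= P AND R   (idempotence)

P AND R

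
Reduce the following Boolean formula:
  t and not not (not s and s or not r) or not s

t and not not (not s and s or not r) or not s
= t and not not not r or not s   [complement / identity]
= t and not r or not s   [double negation]

t and not r or not s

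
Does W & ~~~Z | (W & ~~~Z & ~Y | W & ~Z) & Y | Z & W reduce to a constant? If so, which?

no

W & ~~~Z | (W & ~~~Z & ~Y | W & ~Z) & Y | Z & W
= W & ~~~Z | (W & ~Z & ~Y | W & ~Z) & Y | Z & W
= W & ~~~Z | W & ~Z & Y | Z & W
= W & ~Z | W & ~Z & Y | Z & W
= W & ~Z | Z & W
= W
This depends on W, so it is not a constant.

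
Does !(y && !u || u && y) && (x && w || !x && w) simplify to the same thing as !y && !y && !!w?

Yes

E1: !(y && !u || u && y) && (x && w || !x && w)
    = !(y && !u || u && y) && w   — distribution
    = !y && w   — distribution
E2: !y && !y && !!w
    = !y && !y && w   — double negation
    = !y && w   — idempotence
Both reduce to !y && w, so they are equivalent.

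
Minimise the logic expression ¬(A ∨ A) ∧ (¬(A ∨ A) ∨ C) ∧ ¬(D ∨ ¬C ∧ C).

¬A ∧ ¬D

¬(A ∨ A) ∧ (¬(A ∨ A) ∨ C) ∧ ¬(D ∨ ¬C ∧ C)
= ¬(A ∨ A) ∧ (¬(A ∨ A) ∨ C) ∧ ¬D   (complement / identity)
= ¬(A ∨ A) ∧ ¬D   (absorption)
= ¬A ∧ ¬D   (idempotence)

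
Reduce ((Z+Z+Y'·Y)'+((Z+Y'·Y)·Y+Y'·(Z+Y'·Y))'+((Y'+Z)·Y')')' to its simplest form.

((Z+Z+Y'·Y)'+((Z+Y'·Y)·Y+Y'·(Z+Y'·Y))'+((Y'+Z)·Y')')'
= ((Z+Z+Y'·Y)'+(Z+Y'·Y)'+((Y'+Z)·Y')')'   (distribution)
= ((Z+Y'·Y)'+(Z+Y'·Y)'+((Y'+Z)·Y')')'   (idempotence)
= ((Z+Y'·Y)'+((Y'+Z)·Y')')'   (idempotence)
= (Z'+((Y'+Z)·Y')')'   (complement / identity)
= (Z'+(Y')')'   (absorption)
= Z·Y'   (De Morgan)

Z·Y'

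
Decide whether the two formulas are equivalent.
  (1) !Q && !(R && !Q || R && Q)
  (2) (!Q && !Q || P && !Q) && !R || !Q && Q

Yes

E1: !Q && !(R && !Q || R && Q)
    = !Q && !R   (distribution)
E2: (!Q && !Q || P && !Q) && !R || !Q && Q
    = (!Q || P) && !Q && !R || !Q && Q   (distribution)
    = (!Q || P) && !Q && !R   (complement / identity)
    = !Q && !R   (absorption)
Both reduce to !Q && !R, so they are equivalent.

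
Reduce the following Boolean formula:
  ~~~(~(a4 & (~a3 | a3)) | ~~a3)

~~~(~(a4 & (~a3 | a3)) | ~~a3)
= ~~~(~a4 | ~~a3)   [complement / identity]
= ~~(a4 & ~a3)   [De Morgan]
= a4 & ~a3   [double negation]

a4 & ~a3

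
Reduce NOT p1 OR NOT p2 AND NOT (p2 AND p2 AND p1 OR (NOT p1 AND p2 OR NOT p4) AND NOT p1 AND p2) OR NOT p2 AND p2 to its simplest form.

NOT p1 OR NOT p2 AND NOT (p2 AND p2 AND p1 OR (NOT p1 AND p2 OR NOT p4) AND NOT p1 AND p2) OR NOT p2 AND p2
= NOT p1 OR NOT p2 AND NOT (p2 AND p2 AND p1 OR NOT p1 AND p2) OR NOT p2 AND p2   [absorption]
= NOT p1 OR NOT p2 AND NOT (p2 AND p1 OR NOT p1 AND p2) OR NOT p2 AND p2   [idempotence]
= NOT p1 OR NOT p2 AND NOT p2 OR NOT p2 AND p2   [distribution]
= NOT p1 OR NOT p2   [distribution]

NOT p1 OR NOT p2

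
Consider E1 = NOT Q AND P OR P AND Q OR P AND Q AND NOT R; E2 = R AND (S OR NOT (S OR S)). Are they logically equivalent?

E1: NOT Q AND P OR P AND Q OR P AND Q AND NOT R
    = NOT Q AND P OR P AND Q   (absorption)
    = P   (distribution)
E2: R AND (S OR NOT (S OR S))
    = R AND (S OR NOT S)   (idempotence)
    = R   (complement / identity)
These differ: at P=1, Q=0, R=0, S=0, E1 = 1 but E2 = 0.

No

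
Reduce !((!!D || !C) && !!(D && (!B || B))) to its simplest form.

!D

!((!!D || !C) && !!(D && (!B || B)))
= !((!!D || !C) && !!D)   [complement / identity]
= !!!D   [absorption]
= !D   [double negation]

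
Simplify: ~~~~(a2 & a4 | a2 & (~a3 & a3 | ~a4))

a2

~~~~(a2 & a4 | a2 & (~a3 & a3 | ~a4))
= ~~~~(a2 & a4 | a2 & ~a4)
= ~~~~a2
= ~~a2
= a2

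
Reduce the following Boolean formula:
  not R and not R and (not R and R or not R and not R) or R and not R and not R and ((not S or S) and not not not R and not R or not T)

not R and not R and (not R and R or not R and not R) or R and not R and not R and ((not S or S) and not not not R and not R or not T)
= not R and not R and (not R and R or not R and not R) or R and not R and not R and ((not S or S) and not R and not R or not T)   — double negation
= not R and not R and not R or R and not R and not R and ((not S or S) and not R and not R or not T)   — distribution
= not R and not R and not R or R and not R and not R and (not R and not R or not T)   — complement / identity
= not R and not R and not R or R and not R and not R   — absorption
= not R and not R   — distribution
= not R   — idempotence

not R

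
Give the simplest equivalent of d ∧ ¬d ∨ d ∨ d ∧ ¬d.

d ∧ ¬d ∨ d ∨ d ∧ ¬d
= d ∧ ¬d ∨ d
= d

d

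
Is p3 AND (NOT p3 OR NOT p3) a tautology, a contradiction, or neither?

contradiction

p3 AND (NOT p3 OR NOT p3)
= p3 AND NOT p3   [idempotence]
= FALSE   [complement]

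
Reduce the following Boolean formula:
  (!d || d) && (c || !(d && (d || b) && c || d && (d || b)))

c || !d

(!d || d) && (c || !(d && (d || b) && c || d && (d || b)))
= (!d || d) && (c || !(d && (d || b)))   [absorption]
= c || !(d && (d || b))   [complement / identity]
= c || !d   [absorption]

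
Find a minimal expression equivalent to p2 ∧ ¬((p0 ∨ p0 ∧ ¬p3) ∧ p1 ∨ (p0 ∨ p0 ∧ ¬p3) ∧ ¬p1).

p2 ∧ ¬((p0 ∨ p0 ∧ ¬p3) ∧ p1 ∨ (p0 ∨ p0 ∧ ¬p3) ∧ ¬p1)
= p2 ∧ ¬(p0 ∨ p0 ∧ ¬p3)   [distribution]
= p2 ∧ ¬p0   [absorption]

p2 ∧ ¬p0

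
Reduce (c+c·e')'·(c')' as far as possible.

(c+c·e')'·(c')'
= c'·(c')'
= c'·c
= 0

0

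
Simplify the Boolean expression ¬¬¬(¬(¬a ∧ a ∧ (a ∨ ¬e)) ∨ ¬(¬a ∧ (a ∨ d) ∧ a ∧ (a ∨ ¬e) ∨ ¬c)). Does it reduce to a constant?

False

¬¬¬(¬(¬a ∧ a ∧ (a ∨ ¬e)) ∨ ¬(¬a ∧ (a ∨ d) ∧ a ∧ (a ∨ ¬e) ∨ ¬c))
= ¬¬¬(¬(¬a ∧ a ∧ (a ∨ ¬e)) ∨ ¬(¬a ∧ a ∧ (a ∨ ¬e) ∨ ¬c))   — absorption
= ¬¬(¬a ∧ a ∧ (a ∨ ¬e) ∧ (¬a ∧ a ∧ (a ∨ ¬e) ∨ ¬c))   — De Morgan
= ¬¬(¬a ∧ a ∧ (a ∨ ¬e))   — absorption
= ¬a ∧ a ∧ (a ∨ ¬e)   — double negation
= ¬a ∧ a   — absorption
= False   — complement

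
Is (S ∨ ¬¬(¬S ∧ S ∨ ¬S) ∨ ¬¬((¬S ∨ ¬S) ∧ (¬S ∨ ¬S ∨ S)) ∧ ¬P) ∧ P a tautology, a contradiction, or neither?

neither

(S ∨ ¬¬(¬S ∧ S ∨ ¬S) ∨ ¬¬((¬S ∨ ¬S) ∧ (¬S ∨ ¬S ∨ S)) ∧ ¬P) ∧ P
= (S ∨ ¬¬(¬S ∧ S ∨ ¬S) ∨ ¬¬((¬S ∨ ¬S) ∧ (¬S ∨ S)) ∧ ¬P) ∧ P   — idempotence
= (S ∨ ¬¬(¬S ∧ S ∨ ¬S) ∨ ¬¬(¬S ∧ S ∨ ¬S) ∧ ¬P) ∧ P   — distribution
= (S ∨ ¬¬(¬S ∧ S ∨ ¬S)) ∧ P   — absorption
= (S ∨ ¬¬¬S) ∧ P   — complement / identity
= (S ∨ ¬S) ∧ P   — double negation
= P   — complement / identity
This depends on P, so it is not a constant.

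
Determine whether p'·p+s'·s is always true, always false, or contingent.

p'·p+s'·s
= p'·p   (complement / identity)
= 0   (complement)

always false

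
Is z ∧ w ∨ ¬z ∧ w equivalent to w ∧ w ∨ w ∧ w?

E1: z ∧ w ∨ ¬z ∧ w
    = w
E2: w ∧ w ∨ w ∧ w
    = w ∧ w
    = w
Both reduce to w, so they are equivalent.

Yes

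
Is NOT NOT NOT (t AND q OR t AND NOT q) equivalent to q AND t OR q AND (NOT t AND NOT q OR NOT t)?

No

E1: NOT NOT NOT (t AND q OR t AND NOT q)
    = NOT NOT NOT t   [distribution]
    = NOT t   [double negation]
E2: q AND t OR q AND (NOT t AND NOT q OR NOT t)
    = q AND t OR q AND NOT t   [absorption]
    = q   [distribution]
These differ: at q=0, t=0, E1 = 1 but E2 = 0.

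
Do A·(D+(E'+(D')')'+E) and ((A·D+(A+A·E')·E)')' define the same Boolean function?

E1: A·(D+(E'+(D')')'+E)
    = A·(D+E·D'+E)
    = A·(D+E)
E2: ((A·D+(A+A·E')·E)')'
    = ((A·D+A·E)')'
    = A·D+A·E
    = A·(D+E)
Both reduce to A·(D+E), so they are equivalent.

Yes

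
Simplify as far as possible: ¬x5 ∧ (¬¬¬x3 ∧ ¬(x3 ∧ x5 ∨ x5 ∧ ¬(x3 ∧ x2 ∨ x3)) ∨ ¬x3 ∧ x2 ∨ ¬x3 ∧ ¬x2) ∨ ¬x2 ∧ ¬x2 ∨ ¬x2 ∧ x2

¬x5 ∧ ¬x3 ∨ ¬x2

¬x5 ∧ (¬¬¬x3 ∧ ¬(x3 ∧ x5 ∨ x5 ∧ ¬(x3 ∧ x2 ∨ x3)) ∨ ¬x3 ∧ x2 ∨ ¬x3 ∧ ¬x2) ∨ ¬x2 ∧ ¬x2 ∨ ¬x2 ∧ x2
= ¬x5 ∧ (¬¬¬x3 ∧ ¬(x3 ∧ x5 ∨ x5 ∧ ¬(x3 ∧ x2 ∨ x3)) ∨ ¬x3 ∧ x2 ∨ ¬x3 ∧ ¬x2) ∨ ¬x2   [distribution]
= ¬x5 ∧ (¬¬¬x3 ∧ ¬(x3 ∧ x5 ∨ x5 ∧ ¬(x3 ∧ x2 ∨ x3)) ∨ ¬x3) ∨ ¬x2   [distribution]
= ¬x5 ∧ (¬¬¬x3 ∧ ¬(x3 ∧ x5 ∨ x5 ∧ ¬x3) ∨ ¬x3) ∨ ¬x2   [absorption]
= ¬x5 ∧ (¬x3 ∧ ¬(x3 ∧ x5 ∨ x5 ∧ ¬x3) ∨ ¬x3) ∨ ¬x2   [double negation]
= ¬x5 ∧ (¬x3 ∧ ¬x5 ∨ ¬x3) ∨ ¬x2   [distribution]
= ¬x5 ∧ ¬x3 ∨ ¬x2   [absorption]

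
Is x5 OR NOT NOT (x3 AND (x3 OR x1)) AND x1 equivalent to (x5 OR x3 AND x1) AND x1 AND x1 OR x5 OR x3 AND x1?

Yes

E1: x5 OR NOT NOT (x3 AND (x3 OR x1)) AND x1
    = x5 OR x3 AND (x3 OR x1) AND x1   [double negation]
    = x5 OR x3 AND x1   [absorption]
E2: (x5 OR x3 AND x1) AND x1 AND x1 OR x5 OR x3 AND x1
    = (x5 OR x3 AND x1) AND x1 OR x5 OR x3 AND x1   [idempotence]
    = x5 OR x3 AND x1   [absorption]
Both reduce to x5 OR x3 AND x1, so they are equivalent.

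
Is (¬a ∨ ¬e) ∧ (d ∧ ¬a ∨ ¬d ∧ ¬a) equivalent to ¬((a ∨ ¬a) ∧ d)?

E1: (¬a ∨ ¬e) ∧ (d ∧ ¬a ∨ ¬d ∧ ¬a)
    = (¬a ∨ ¬e) ∧ ¬a   (distribution)
    = ¬a   (absorption)
E2: ¬((a ∨ ¬a) ∧ d)
    = ¬d   (complement / identity)
These differ: at a=1, d=0, e=1, E1 = 0 but E2 = 1.

No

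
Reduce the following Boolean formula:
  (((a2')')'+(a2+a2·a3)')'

a2

(((a2')')'+(a2+a2·a3)')'
= (((a2')')'+a2')'   — absorption
= (a2'+a2')'   — double negation
= (a2')'   — idempotence
= a2   — double negation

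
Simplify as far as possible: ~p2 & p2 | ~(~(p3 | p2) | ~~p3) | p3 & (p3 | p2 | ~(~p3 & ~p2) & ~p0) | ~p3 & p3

~p2 & p2 | ~(~(p3 | p2) | ~~p3) | p3 & (p3 | p2 | ~(~p3 & ~p2) & ~p0) | ~p3 & p3
= ~p2 & p2 | (p3 | p2) & ~p3 | p3 & (p3 | p2 | ~(~p3 & ~p2) & ~p0) | ~p3 & p3   [De Morgan]
= ~p2 & p2 | (p3 | p2) & ~p3 | p3 & (p3 | p2 | (p3 | p2) & ~p0) | ~p3 & p3   [De Morgan]
= ~p2 & p2 | (p3 | p2) & ~p3 | p3 & (p3 | p2) | ~p3 & p3   [absorption]
= ~p2 & p2 | p3 | p2 | ~p3 & p3   [distribution]
= p3 | p2 | ~p3 & p3   [complement / identity]
= p3 | p2   [complement / identity]

p3 | p2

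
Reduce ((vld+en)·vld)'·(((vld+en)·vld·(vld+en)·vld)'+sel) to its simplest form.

vld'

((vld+en)·vld)'·(((vld+en)·vld·(vld+en)·vld)'+sel)
= ((vld+en)·vld)'·(((vld+en)·vld)'+sel)   — idempotence
= ((vld+en)·vld)'   — absorption
= vld'   — absorption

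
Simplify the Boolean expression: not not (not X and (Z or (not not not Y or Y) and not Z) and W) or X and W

not not (not X and (Z or (not not not Y or Y) and not Z) and W) or X and W
= not not (not X and (Z or (not Y or Y) and not Z) and W) or X and W
= not not (not X and (Z or not Z) and W) or X and W
= not X and (Z or not Z) and W or X and W
= not X and W or X and W
= W

W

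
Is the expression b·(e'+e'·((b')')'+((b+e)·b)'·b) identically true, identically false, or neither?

neither

b·(e'+e'·((b')')'+((b+e)·b)'·b)
= b·(e'+e'·((b')')'+b'·b)
= b·(e'+e'·((b')')')
= b·(e'+e'·b')
= b·e'
This depends on b, e, so it is not a constant.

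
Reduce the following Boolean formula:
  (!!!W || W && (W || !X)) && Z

Z

(!!!W || W && (W || !X)) && Z
= (!!!W || W) && Z   — absorption
= (!W || W) && Z   — double negation
= Z   — complement / identity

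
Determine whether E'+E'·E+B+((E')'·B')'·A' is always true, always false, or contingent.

contingent

E'+E'·E+B+((E')'·B')'·A'
= E'+B+((E')'·B')'·A'   — complement / identity
= E'+B+(E'+B)·A'   — De Morgan
= E'+B   — absorption
This depends on B, E, so it is not a constant.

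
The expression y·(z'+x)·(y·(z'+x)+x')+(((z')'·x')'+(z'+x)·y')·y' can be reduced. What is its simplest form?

z'+x

y·(z'+x)·(y·(z'+x)+x')+(((z')'·x')'+(z'+x)·y')·y'
= y·(z'+x)·(y·(z'+x)+x')+(z'+x+(z'+x)·y')·y'   [De Morgan]
= y·(z'+x)·(y·(z'+x)+x')+(z'+x)·y'   [absorption]
= y·(z'+x)+(z'+x)·y'   [absorption]
= z'+x   [distribution]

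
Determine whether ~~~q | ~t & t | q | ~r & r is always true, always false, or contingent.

~~~q | ~t & t | q | ~r & r
= ~~~q | ~t & t | q   (complement / identity)
= ~~~q | q   (complement / identity)
= ~q | q   (double negation)
= 1   (complement)

always true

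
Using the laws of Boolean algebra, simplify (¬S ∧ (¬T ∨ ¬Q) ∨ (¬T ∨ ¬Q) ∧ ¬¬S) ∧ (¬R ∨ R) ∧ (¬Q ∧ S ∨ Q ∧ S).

(¬S ∧ (¬T ∨ ¬Q) ∨ (¬T ∨ ¬Q) ∧ ¬¬S) ∧ (¬R ∨ R) ∧ (¬Q ∧ S ∨ Q ∧ S)
= (¬S ∧ (¬T ∨ ¬Q) ∨ (¬T ∨ ¬Q) ∧ S) ∧ (¬R ∨ R) ∧ (¬Q ∧ S ∨ Q ∧ S)   [double negation]
= (¬S ∧ (¬T ∨ ¬Q) ∨ (¬T ∨ ¬Q) ∧ S) ∧ (¬Q ∧ S ∨ Q ∧ S)   [complement / identity]
= (¬T ∨ ¬Q) ∧ (¬Q ∧ S ∨ Q ∧ S)   [distribution]
= (¬T ∨ ¬Q) ∧ S   [distribution]

(¬T ∨ ¬Q) ∧ S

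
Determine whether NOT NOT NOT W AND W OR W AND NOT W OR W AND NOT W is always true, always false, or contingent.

NOT NOT NOT W AND W OR W AND NOT W OR W AND NOT W
= NOT NOT NOT W AND W OR W AND NOT W   — idempotence
= NOT W AND W OR W AND NOT W   — double negation
= W AND NOT W   — complement / identity
= FALSE   — complement

always false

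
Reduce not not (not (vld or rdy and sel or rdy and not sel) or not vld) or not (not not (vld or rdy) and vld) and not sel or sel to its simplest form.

not vld or sel

not not (not (vld or rdy and sel or rdy and not sel) or not vld) or not (not not (vld or rdy) and vld) and not sel or sel
= not not (not (vld or rdy) or not vld) or not (not not (vld or rdy) and vld) and not sel or sel   — distribution
= not not (not (vld or rdy) or not vld) or not ((vld or rdy) and vld) and not sel or sel   — double negation
= not ((vld or rdy) and vld) or not ((vld or rdy) and vld) and not sel or sel   — De Morgan
= not ((vld or rdy) and vld) or sel   — absorption
= not vld or sel   — absorption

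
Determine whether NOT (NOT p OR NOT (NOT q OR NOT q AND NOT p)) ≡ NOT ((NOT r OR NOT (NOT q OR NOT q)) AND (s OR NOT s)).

E1: NOT (NOT p OR NOT (NOT q OR NOT q AND NOT p))
    = NOT (NOT p OR NOT NOT q)   [absorption]
    = p AND NOT q   [De Morgan]
E2: NOT ((NOT r OR NOT (NOT q OR NOT q)) AND (s OR NOT s))
    = NOT (NOT r OR NOT (NOT q OR NOT q))   [complement / identity]
    = r AND (NOT q OR NOT q)   [De Morgan]
    = r AND NOT q   [idempotence]
These differ: at p=0, q=0, r=1, s=0, E1 = 0 but E2 = 1.

No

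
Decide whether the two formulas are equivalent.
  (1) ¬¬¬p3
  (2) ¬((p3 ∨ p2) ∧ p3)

E1: ¬¬¬p3
    = ¬p3   — double negation
E2: ¬((p3 ∨ p2) ∧ p3)
    = ¬p3   — absorption
Both reduce to ¬p3, so they are equivalent.

Yes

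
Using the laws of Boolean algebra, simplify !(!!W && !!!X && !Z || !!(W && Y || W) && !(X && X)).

!W || X

!(!!W && !!!X && !Z || !!(W && Y || W) && !(X && X))
= !(!!W && !X && !Z || !!(W && Y || W) && !(X && X))   [double negation]
= !(!!W && !X && !Z || !!W && !(X && X))   [absorption]
= !(!!W && !X && !Z || !!W && !X)   [idempotence]
= !(!!W && !X)   [absorption]
= !W || X   [De Morgan]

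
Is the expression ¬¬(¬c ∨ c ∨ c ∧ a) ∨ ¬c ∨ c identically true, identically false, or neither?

identically true

¬¬(¬c ∨ c ∨ c ∧ a) ∨ ¬c ∨ c
= ¬¬(¬c ∨ c) ∨ ¬c ∨ c
= ¬c ∨ c ∨ ¬c ∨ c
= ¬c ∨ c
= True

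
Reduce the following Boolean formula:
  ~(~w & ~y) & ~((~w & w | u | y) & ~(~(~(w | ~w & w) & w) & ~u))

(w | y) & ~u

~(~w & ~y) & ~((~w & w | u | y) & ~(~(~(w | ~w & w) & w) & ~u))
= ~(~w & ~y) & ~((~w & w | u | y) & (~(w | ~w & w) & w | u))
= ~(~w & ~y) & ~((~w & w | u | y) & (~w & w | u))
= ~(~w & ~y) & ~(~w & w | u)
= ~(~w & ~y) & ~u
= (w | y) & ~u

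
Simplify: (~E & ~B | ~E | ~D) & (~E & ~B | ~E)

~E

(~E & ~B | ~E | ~D) & (~E & ~B | ~E)
= ~E & ~B | ~E
= ~E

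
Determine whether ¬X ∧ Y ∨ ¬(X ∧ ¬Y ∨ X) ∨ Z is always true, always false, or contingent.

contingent

¬X ∧ Y ∨ ¬(X ∧ ¬Y ∨ X) ∨ Z
= ¬X ∧ Y ∨ ¬X ∨ Z   (absorption)
= ¬X ∨ Z   (absorption)
This depends on X, Z, so it is not a constant.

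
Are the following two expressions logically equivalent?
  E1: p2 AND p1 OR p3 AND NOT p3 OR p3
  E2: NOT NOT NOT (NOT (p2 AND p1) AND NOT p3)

E1: p2 AND p1 OR p3 AND NOT p3 OR p3
    = p2 AND p1 OR p3
E2: NOT NOT NOT (NOT (p2 AND p1) AND NOT p3)
    = NOT (NOT (p2 AND p1) AND NOT p3)
    = p2 AND p1 OR p3
Both reduce to p2 AND p1 OR p3, so they are equivalent.

Yes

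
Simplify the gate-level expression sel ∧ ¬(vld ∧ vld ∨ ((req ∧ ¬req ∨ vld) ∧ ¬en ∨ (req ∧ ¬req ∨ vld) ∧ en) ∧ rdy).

sel ∧ ¬(vld ∧ vld ∨ ((req ∧ ¬req ∨ vld) ∧ ¬en ∨ (req ∧ ¬req ∨ vld) ∧ en) ∧ rdy)
= sel ∧ ¬(vld ∧ vld ∨ (req ∧ ¬req ∨ vld) ∧ rdy)   [distribution]
= sel ∧ ¬(vld ∨ (req ∧ ¬req ∨ vld) ∧ rdy)   [idempotence]
= sel ∧ ¬(vld ∨ vld ∧ rdy)   [complement / identity]
= sel ∧ ¬vld   [absorption]

sel ∧ ¬vld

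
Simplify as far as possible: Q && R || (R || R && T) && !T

R && (Q || !T)

Q && R || (R || R && T) && !T
= Q && R || R && !T   [absorption]
= R && (Q || !T)   [distribution]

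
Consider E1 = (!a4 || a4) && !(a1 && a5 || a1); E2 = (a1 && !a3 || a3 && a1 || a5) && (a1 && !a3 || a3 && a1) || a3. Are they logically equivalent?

E1: (!a4 || a4) && !(a1 && a5 || a1)
    = !(a1 && a5 || a1)
    = !a1
E2: (a1 && !a3 || a3 && a1 || a5) && (a1 && !a3 || a3 && a1) || a3
    = a1 && !a3 || a3 && a1 || a3
    = a1 || a3
These differ: at a1=1, a3=1, a4=0, a5=1, E1 = 0 but E2 = 1.

No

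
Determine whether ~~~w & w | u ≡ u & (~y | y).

E1: ~~~w & w | u
    = ~w & w | u
    = u
E2: u & (~y | y)
    = u
Both reduce to u, so they are equivalent.

Yes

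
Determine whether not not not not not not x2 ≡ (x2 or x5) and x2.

E1: not not not not not not x2
    = not not not not x2   — double negation
    = not not x2   — double negation
    = x2   — double negation
E2: (x2 or x5) and x2
    = x2   — absorption
Both reduce to x2, so they are equivalent.

Yes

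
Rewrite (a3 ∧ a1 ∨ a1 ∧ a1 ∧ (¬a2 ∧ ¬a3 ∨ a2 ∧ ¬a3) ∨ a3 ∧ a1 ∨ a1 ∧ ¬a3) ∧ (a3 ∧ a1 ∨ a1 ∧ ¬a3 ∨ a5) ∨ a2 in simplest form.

a1 ∨ a2

(a3 ∧ a1 ∨ a1 ∧ a1 ∧ (¬a2 ∧ ¬a3 ∨ a2 ∧ ¬a3) ∨ a3 ∧ a1 ∨ a1 ∧ ¬a3) ∧ (a3 ∧ a1 ∨ a1 ∧ ¬a3 ∨ a5) ∨ a2
= (a3 ∧ a1 ∨ a1 ∧ a1 ∧ ¬a3 ∨ a3 ∧ a1 ∨ a1 ∧ ¬a3) ∧ (a3 ∧ a1 ∨ a1 ∧ ¬a3 ∨ a5) ∨ a2   — distribution
= (a3 ∧ a1 ∨ a1 ∧ ¬a3 ∨ a3 ∧ a1 ∨ a1 ∧ ¬a3) ∧ (a3 ∧ a1 ∨ a1 ∧ ¬a3 ∨ a5) ∨ a2   — idempotence
= (a3 ∧ a1 ∨ a1 ∧ ¬a3) ∧ a5 ∨ a3 ∧ a1 ∨ a1 ∧ ¬a3 ∨ a2   — distribution
= a3 ∧ a1 ∨ a1 ∧ ¬a3 ∨ a2   — absorption
= a1 ∨ a2   — distribution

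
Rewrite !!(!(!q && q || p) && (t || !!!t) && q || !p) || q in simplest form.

!!(!(!q && q || p) && (t || !!!t) && q || !p) || q
= !!(!(!q && q || p) && (t || !t) && q || !p) || q   — double negation
= !!(!p && (t || !t) && q || !p) || q   — complement / identity
= !!(!p && q || !p) || q   — complement / identity
= !!!p || q   — absorption
= !p || q   — double negation

!p || q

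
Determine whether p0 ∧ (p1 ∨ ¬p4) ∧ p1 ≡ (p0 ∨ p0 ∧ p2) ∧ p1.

E1: p0 ∧ (p1 ∨ ¬p4) ∧ p1
    = p0 ∧ p1
E2: (p0 ∨ p0 ∧ p2) ∧ p1
    = p0 ∧ p1
Both reduce to p0 ∧ p1, so they are equivalent.

Yes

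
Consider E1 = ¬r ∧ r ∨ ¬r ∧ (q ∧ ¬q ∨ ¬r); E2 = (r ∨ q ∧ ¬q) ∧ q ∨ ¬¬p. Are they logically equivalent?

E1: ¬r ∧ r ∨ ¬r ∧ (q ∧ ¬q ∨ ¬r)
    = ¬r ∧ r ∨ ¬r ∧ ¬r   (complement / identity)
    = ¬r   (distribution)
E2: (r ∨ q ∧ ¬q) ∧ q ∨ ¬¬p
    = r ∧ q ∨ ¬¬p   (complement / identity)
    = r ∧ q ∨ p   (double negation)
These differ: at p=1, q=0, r=1, E1 = 0 but E2 = 1.

No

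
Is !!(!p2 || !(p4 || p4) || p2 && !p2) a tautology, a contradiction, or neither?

neither

!!(!p2 || !(p4 || p4) || p2 && !p2)
= !!(!p2 || !(p4 || p4))   — complement / identity
= !!(!p2 || !p4)   — idempotence
= !p2 || !p4   — double negation
This depends on p2, p4, so it is not a constant.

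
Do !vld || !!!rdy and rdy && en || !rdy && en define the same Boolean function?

E1: !vld || !!!rdy
    = !vld || !rdy   [double negation]
E2: rdy && en || !rdy && en
    = en   [distribution]
These differ: at en=0, rdy=0, vld=0, E1 = 1 but E2 = 0.

No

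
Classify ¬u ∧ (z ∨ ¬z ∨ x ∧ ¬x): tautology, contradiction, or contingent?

¬u ∧ (z ∨ ¬z ∨ x ∧ ¬x)
= ¬u ∧ (z ∨ ¬z)   — complement / identity
= ¬u   — complement / identity
This depends on u, so it is not a constant.

contingent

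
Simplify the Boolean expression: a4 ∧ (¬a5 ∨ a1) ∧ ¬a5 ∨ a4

a4 ∧ (¬a5 ∨ a1) ∧ ¬a5 ∨ a4
= a4 ∧ ¬a5 ∨ a4   [absorption]
= a4   [absorption]

a4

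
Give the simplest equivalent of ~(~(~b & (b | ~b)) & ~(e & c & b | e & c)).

~(~(~b & (b | ~b)) & ~(e & c & b | e & c))
= ~(~(~b & (b | ~b)) & ~(e & c))   [absorption]
= ~b & (b | ~b) | e & c   [De Morgan]
= ~b | e & c   [complement / identity]

~b | e & c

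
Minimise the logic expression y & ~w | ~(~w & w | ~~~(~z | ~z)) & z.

y & ~w

y & ~w | ~(~w & w | ~~~(~z | ~z)) & z
= y & ~w | ~(~w & w | ~~~~z) & z   (idempotence)
= y & ~w | ~(~w & w | ~~z) & z   (double negation)
= y & ~w | ~~~z & z   (complement / identity)
= y & ~w | ~z & z   (double negation)
= y & ~w   (complement / identity)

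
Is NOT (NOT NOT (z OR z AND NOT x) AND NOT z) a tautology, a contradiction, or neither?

tautology

NOT (NOT NOT (z OR z AND NOT x) AND NOT z)
= NOT (NOT NOT z AND NOT z)   [absorption]
= NOT z OR z   [De Morgan]
= TRUE   [complement]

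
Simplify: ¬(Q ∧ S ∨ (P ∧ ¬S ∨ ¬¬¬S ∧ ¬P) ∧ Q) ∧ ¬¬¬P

¬Q ∧ ¬P

¬(Q ∧ S ∨ (P ∧ ¬S ∨ ¬¬¬S ∧ ¬P) ∧ Q) ∧ ¬¬¬P
= ¬(Q ∧ S ∨ (P ∧ ¬S ∨ ¬S ∧ ¬P) ∧ Q) ∧ ¬¬¬P   (double negation)
= ¬(Q ∧ S ∨ (P ∧ ¬S ∨ ¬S ∧ ¬P) ∧ Q) ∧ ¬P   (double negation)
= ¬(Q ∧ S ∨ ¬S ∧ Q) ∧ ¬P   (distribution)
= ¬Q ∧ ¬P   (distribution)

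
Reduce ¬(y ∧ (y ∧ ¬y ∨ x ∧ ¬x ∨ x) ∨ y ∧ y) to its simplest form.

¬(y ∧ (y ∧ ¬y ∨ x ∧ ¬x ∨ x) ∨ y ∧ y)
= ¬(y ∧ (y ∧ ¬y ∨ x ∧ ¬x ∨ x) ∨ y)   — idempotence
= ¬(y ∧ (y ∧ ¬y ∨ x) ∨ y)   — complement / identity
= ¬(y ∧ x ∨ y)   — complement / identity
= ¬y   — absorption

¬y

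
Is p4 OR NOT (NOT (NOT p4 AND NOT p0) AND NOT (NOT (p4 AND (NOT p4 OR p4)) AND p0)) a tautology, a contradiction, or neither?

tautology

p4 OR NOT (NOT (NOT p4 AND NOT p0) AND NOT (NOT (p4 AND (NOT p4 OR p4)) AND p0))
= p4 OR NOT p4 AND NOT p0 OR NOT (p4 AND (NOT p4 OR p4)) AND p0
= p4 OR NOT p4 AND NOT p0 OR NOT p4 AND p0
= p4 OR NOT p4
= TRUE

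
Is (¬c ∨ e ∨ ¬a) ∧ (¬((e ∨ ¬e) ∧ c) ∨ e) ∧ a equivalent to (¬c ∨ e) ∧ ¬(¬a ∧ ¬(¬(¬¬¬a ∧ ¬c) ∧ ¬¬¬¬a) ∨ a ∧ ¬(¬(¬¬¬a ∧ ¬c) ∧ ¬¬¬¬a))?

E1: (¬c ∨ e ∨ ¬a) ∧ (¬((e ∨ ¬e) ∧ c) ∨ e) ∧ a
    = (¬c ∨ e ∨ ¬a) ∧ (¬c ∨ e) ∧ a   (complement / identity)
    = (¬c ∨ e) ∧ a   (absorption)
E2: (¬c ∨ e) ∧ ¬(¬a ∧ ¬(¬(¬¬¬a ∧ ¬c) ∧ ¬¬¬¬a) ∨ a ∧ ¬(¬(¬¬¬a ∧ ¬c) ∧ ¬¬¬¬a))
    = (¬c ∨ e) ∧ ¬¬(¬(¬¬¬a ∧ ¬c) ∧ ¬¬¬¬a)   (distribution)
    = (¬c ∨ e) ∧ ¬(¬¬¬a ∧ ¬c ∨ ¬¬¬a)   (De Morgan)
    = (¬c ∨ e) ∧ ¬¬¬¬a   (absorption)
    = (¬c ∨ e) ∧ ¬¬a   (double negation)
    = (¬c ∨ e) ∧ a   (double negation)
Both reduce to (¬c ∨ e) ∧ a, so they are equivalent.

Yes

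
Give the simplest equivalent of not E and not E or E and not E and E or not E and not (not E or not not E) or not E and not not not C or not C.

not E and not E or E and not E and E or not E and not (not E or not not E) or not E and not not not C or not C
= not E and not E or E and not E and E or not E and E and not E or not E and not not not C or not C   — De Morgan
= not E and not E or E and not E or not E and not not not C or not C   — distribution
= not E or not E and not not not C or not C   — distribution
= not E or not E and not C or not C   — double negation
= not E or not C   — absorption

not E or not C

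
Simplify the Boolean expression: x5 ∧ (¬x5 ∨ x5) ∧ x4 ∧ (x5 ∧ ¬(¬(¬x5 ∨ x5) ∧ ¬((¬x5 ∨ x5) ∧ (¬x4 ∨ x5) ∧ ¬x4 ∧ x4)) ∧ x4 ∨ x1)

x5 ∧ (¬x5 ∨ x5) ∧ x4 ∧ (x5 ∧ ¬(¬(¬x5 ∨ x5) ∧ ¬((¬x5 ∨ x5) ∧ (¬x4 ∨ x5) ∧ ¬x4 ∧ x4)) ∧ x4 ∨ x1)
= x5 ∧ (¬x5 ∨ x5) ∧ x4 ∧ (x5 ∧ ¬(¬(¬x5 ∨ x5) ∧ ¬((¬x4 ∨ x5) ∧ ¬x4 ∧ x4)) ∧ x4 ∨ x1)
= x5 ∧ (¬x5 ∨ x5) ∧ x4 ∧ (x5 ∧ (¬x5 ∨ x5 ∨ (¬x4 ∨ x5) ∧ ¬x4 ∧ x4) ∧ x4 ∨ x1)
= x5 ∧ (¬x5 ∨ x5) ∧ x4 ∧ (x5 ∧ (¬x5 ∨ x5 ∨ ¬x4 ∧ x4) ∧ x4 ∨ x1)
= x5 ∧ (¬x5 ∨ x5) ∧ x4 ∧ (x5 ∧ (¬x5 ∨ x5) ∧ x4 ∨ x1)
= x5 ∧ (¬x5 ∨ x5) ∧ x4
= x5 ∧ x4

x5 ∧ x4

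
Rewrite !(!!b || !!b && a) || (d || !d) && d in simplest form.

!b || d

!(!!b || !!b && a) || (d || !d) && d
= !(!!b || !!b && a) || d   [complement / identity]
= !!!b || d   [absorption]
= !b || d   [double negation]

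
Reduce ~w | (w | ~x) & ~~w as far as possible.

~w | (w | ~x) & ~~w
= ~w | (w | ~x) & w
= ~w | w
= 1

1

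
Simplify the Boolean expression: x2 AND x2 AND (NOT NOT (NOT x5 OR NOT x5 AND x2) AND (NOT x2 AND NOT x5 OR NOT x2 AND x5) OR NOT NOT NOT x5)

x2 AND NOT x5

x2 AND x2 AND (NOT NOT (NOT x5 OR NOT x5 AND x2) AND (NOT x2 AND NOT x5 OR NOT x2 AND x5) OR NOT NOT NOT x5)
= x2 AND x2 AND (NOT NOT (NOT x5 OR NOT x5 AND x2) AND NOT x2 OR NOT NOT NOT x5)
= x2 AND (NOT NOT (NOT x5 OR NOT x5 AND x2) AND NOT x2 OR NOT NOT NOT x5)
= x2 AND (NOT NOT NOT x5 AND NOT x2 OR NOT NOT NOT x5)
= x2 AND NOT NOT NOT x5
= x2 AND NOT x5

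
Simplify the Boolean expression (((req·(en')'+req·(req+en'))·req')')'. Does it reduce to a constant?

(((req·(en')'+req·(req+en'))·req')')'
= (((req·en+req·(req+en'))·req')')'   [double negation]
= (((req·en+req)·req')')'   [absorption]
= ((req·req')')'   [absorption]
= req·req'   [double negation]
= 0   [complement]

0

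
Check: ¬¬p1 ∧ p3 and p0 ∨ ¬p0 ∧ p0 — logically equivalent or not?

E1: ¬¬p1 ∧ p3
    = p1 ∧ p3   (double negation)
E2: p0 ∨ ¬p0 ∧ p0
    = p0   (complement / identity)
These differ: at p0=1, p1=0, p3=0, E1 = 0 but E2 = 1.

No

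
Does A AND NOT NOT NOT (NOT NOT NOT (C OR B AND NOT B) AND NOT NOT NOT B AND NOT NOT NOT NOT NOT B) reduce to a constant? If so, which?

A AND NOT NOT NOT (NOT NOT NOT (C OR B AND NOT B) AND NOT NOT NOT B AND NOT NOT NOT NOT NOT B)
= A AND NOT NOT NOT (NOT NOT NOT (C OR B AND NOT B) AND NOT NOT NOT B AND NOT NOT NOT B)   [double negation]
= A AND NOT NOT NOT (NOT NOT NOT (C OR B AND NOT B) AND NOT NOT NOT B)   [idempotence]
= A AND NOT NOT (NOT NOT (C OR B AND NOT B) OR NOT NOT B)   [De Morgan]
= A AND NOT (NOT (C OR B AND NOT B) AND NOT B)   [De Morgan]
= A AND (C OR B AND NOT B OR B)   [De Morgan]
= A AND (C OR B)   [complement / identity]
This depends on A, B, C, so it is not a constant.

no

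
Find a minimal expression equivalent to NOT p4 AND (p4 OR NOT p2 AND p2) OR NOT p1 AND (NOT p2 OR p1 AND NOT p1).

NOT p1 AND NOT p2

NOT p4 AND (p4 OR NOT p2 AND p2) OR NOT p1 AND (NOT p2 OR p1 AND NOT p1)
= NOT p4 AND p4 OR NOT p1 AND (NOT p2 OR p1 AND NOT p1)
= NOT p4 AND p4 OR NOT p1 AND NOT p2
= NOT p1 AND NOT p2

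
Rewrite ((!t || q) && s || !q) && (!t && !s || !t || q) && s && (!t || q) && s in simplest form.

(!t || q) && s

((!t || q) && s || !q) && (!t && !s || !t || q) && s && (!t || q) && s
= ((!t || q) && s || !q) && (!t || q) && s && (!t || q) && s   [absorption]
= ((!t || q) && s || !q) && (!t || q) && s   [idempotence]
= (!t || q) && s   [absorption]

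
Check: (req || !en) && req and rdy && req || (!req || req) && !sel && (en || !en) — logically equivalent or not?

E1: (req || !en) && req
    = req   [absorption]
E2: rdy && req || (!req || req) && !sel && (en || !en)
    = rdy && req || (!req || req) && !sel   [complement / identity]
    = rdy && req || !sel   [complement / identity]
These differ: at en=0, rdy=0, req=1, sel=1, E1 = 1 but E2 = 0.

No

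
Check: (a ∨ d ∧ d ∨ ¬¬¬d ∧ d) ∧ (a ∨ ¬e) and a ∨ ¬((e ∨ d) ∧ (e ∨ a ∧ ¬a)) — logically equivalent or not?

E1: (a ∨ d ∧ d ∨ ¬¬¬d ∧ d) ∧ (a ∨ ¬e)
    = a ∨ (d ∧ d ∨ ¬¬¬d ∧ d) ∧ ¬e   — distribution
    = a ∨ (d ∧ d ∨ ¬d ∧ d) ∧ ¬e   — double negation
    = a ∨ d ∧ ¬e   — distribution
E2: a ∨ ¬((e ∨ d) ∧ (e ∨ a ∧ ¬a))
    = a ∨ ¬((e ∨ d) ∧ e)   — complement / identity
    = a ∨ ¬e   — absorption
These differ: at a=0, d=0, e=0, E1 = 0 but E2 = 1.

No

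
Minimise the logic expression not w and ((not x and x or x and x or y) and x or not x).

not w

not w and ((not x and x or x and x or y) and x or not x)
= not w and ((x or y) and x or not x)   — distribution
= not w and (x or not x)   — absorption
= not w   — complement / identity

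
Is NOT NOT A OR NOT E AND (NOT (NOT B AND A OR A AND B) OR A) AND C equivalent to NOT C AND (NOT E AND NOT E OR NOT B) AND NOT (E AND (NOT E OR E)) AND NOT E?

E1: NOT NOT A OR NOT E AND (NOT (NOT B AND A OR A AND B) OR A) AND C
    = NOT NOT A OR NOT E AND (NOT A OR A) AND C
    = NOT NOT A OR NOT E AND C
    = A OR NOT E AND C
E2: NOT C AND (NOT E AND NOT E OR NOT B) AND NOT (E AND (NOT E OR E)) AND NOT E
    = NOT C AND (NOT E AND NOT E OR NOT B) AND NOT E AND NOT E
    = NOT C AND NOT E AND NOT E
    = NOT C AND NOT E
These differ: at A=1, B=1, C=1, E=1, E1 = 1 but E2 = 0.

No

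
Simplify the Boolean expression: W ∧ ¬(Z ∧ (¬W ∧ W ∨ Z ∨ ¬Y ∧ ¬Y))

W ∧ ¬Z

W ∧ ¬(Z ∧ (¬W ∧ W ∨ Z ∨ ¬Y ∧ ¬Y))
= W ∧ ¬(Z ∧ (¬W ∧ W ∨ Z ∨ ¬Y))   [idempotence]
= W ∧ ¬(Z ∧ (Z ∨ ¬Y))   [complement / identity]
= W ∧ ¬Z   [absorption]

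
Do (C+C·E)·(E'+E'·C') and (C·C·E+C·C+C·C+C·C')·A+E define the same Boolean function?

No

E1: (C+C·E)·(E'+E'·C')
    = (C+C·E)·E'   (absorption)
    = C·E'   (absorption)
E2: (C·C·E+C·C+C·C+C·C')·A+E
    = (C·C+C·C+C·C')·A+E   (absorption)
    = (C·C+C·C')·A+E   (idempotence)
    = C·A+E   (distribution)
These differ: at A=0, C=0, E=1, E1 = 0 but E2 = 1.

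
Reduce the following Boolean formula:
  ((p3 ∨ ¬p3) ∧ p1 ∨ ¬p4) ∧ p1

p1

((p3 ∨ ¬p3) ∧ p1 ∨ ¬p4) ∧ p1
= (p1 ∨ ¬p4) ∧ p1   — complement / identity
= p1   — absorption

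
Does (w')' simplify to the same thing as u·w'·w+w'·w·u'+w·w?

Yes

E1: (w')'
    = w
E2: u·w'·w+w'·w·u'+w·w
    = w'·w+w·w
    = w
Both reduce to w, so they are equivalent.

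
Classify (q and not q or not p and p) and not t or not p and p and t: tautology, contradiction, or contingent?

contradiction

(q and not q or not p and p) and not t or not p and p and t
= not p and p and not t or not p and p and t   (complement / identity)
= not p and p   (distribution)
= False   (complement)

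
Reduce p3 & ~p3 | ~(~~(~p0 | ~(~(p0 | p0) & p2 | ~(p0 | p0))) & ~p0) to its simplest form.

p0

p3 & ~p3 | ~(~~(~p0 | ~(~(p0 | p0) & p2 | ~(p0 | p0))) & ~p0)
= p3 & ~p3 | ~(~~(~p0 | ~~(p0 | p0)) & ~p0)   [absorption]
= p3 & ~p3 | ~(~p0 | ~~(p0 | p0)) | p0   [De Morgan]
= p3 & ~p3 | ~(~p0 | ~~p0) | p0   [idempotence]
= ~(~p0 | ~~p0) | p0   [complement / identity]
= p0 & ~p0 | p0   [De Morgan]
= p0   [complement / identity]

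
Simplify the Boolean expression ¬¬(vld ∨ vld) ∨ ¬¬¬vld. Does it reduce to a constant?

True

¬¬(vld ∨ vld) ∨ ¬¬¬vld
= ¬¬(vld ∨ vld) ∨ ¬vld
= vld ∨ vld ∨ ¬vld
= vld ∨ ¬vld
= True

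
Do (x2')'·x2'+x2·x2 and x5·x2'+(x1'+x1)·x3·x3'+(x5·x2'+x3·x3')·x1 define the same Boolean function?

No

E1: (x2')'·x2'+x2·x2
    = x2·x2'+x2·x2   (double negation)
    = x2   (distribution)
E2: x5·x2'+(x1'+x1)·x3·x3'+(x5·x2'+x3·x3')·x1
    = x5·x2'+x3·x3'+(x5·x2'+x3·x3')·x1   (complement / identity)
    = x5·x2'+x3·x3'   (absorption)
    = x5·x2'   (complement / identity)
These differ: at x1=1, x2=1, x3=0, x5=1, E1 = 1 but E2 = 0.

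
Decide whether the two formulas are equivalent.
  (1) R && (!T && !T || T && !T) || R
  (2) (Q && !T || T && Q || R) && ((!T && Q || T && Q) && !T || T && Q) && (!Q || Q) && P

E1: R && (!T && !T || T && !T) || R
    = R && !T || R   — distribution
    = R   — absorption
E2: (Q && !T || T && Q || R) && ((!T && Q || T && Q) && !T || T && Q) && (!Q || Q) && P
    = (Q && !T || T && Q || R) && (Q && !T || T && Q) && (!Q || Q) && P   — distribution
    = (Q && !T || T && Q) && (!Q || Q) && P   — absorption
    = Q && (!Q || Q) && P   — distribution
    = Q && P   — complement / identity
These differ: at P=0, Q=1, R=1, T=0, E1 = 1 but E2 = 0.

No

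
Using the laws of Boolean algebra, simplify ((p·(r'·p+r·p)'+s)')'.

((p·(r'·p+r·p)'+s)')'
= ((p·p'+s)')'   — distribution
= p·p'+s   — double negation
= s   — complement / identity

s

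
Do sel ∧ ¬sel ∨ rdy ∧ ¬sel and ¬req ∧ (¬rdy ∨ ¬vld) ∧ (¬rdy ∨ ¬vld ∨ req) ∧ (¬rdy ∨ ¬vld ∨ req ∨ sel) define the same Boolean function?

No

E1: sel ∧ ¬sel ∨ rdy ∧ ¬sel
    = rdy ∧ ¬sel   [complement / identity]
E2: ¬req ∧ (¬rdy ∨ ¬vld) ∧ (¬rdy ∨ ¬vld ∨ req) ∧ (¬rdy ∨ ¬vld ∨ req ∨ sel)
    = ¬req ∧ (¬rdy ∨ ¬vld) ∧ (¬rdy ∨ ¬vld ∨ req)   [absorption]
    = ¬req ∧ (¬rdy ∨ ¬vld)   [absorption]
These differ: at rdy=0, req=0, sel=1, vld=1, E1 = 0 but E2 = 1.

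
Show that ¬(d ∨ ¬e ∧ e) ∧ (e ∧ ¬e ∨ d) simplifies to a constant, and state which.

False

¬(d ∨ ¬e ∧ e) ∧ (e ∧ ¬e ∨ d)
= ¬(d ∨ ¬e ∧ e) ∧ d
= ¬d ∧ d
= False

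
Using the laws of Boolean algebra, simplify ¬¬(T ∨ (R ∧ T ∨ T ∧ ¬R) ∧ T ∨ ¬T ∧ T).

T

¬¬(T ∨ (R ∧ T ∨ T ∧ ¬R) ∧ T ∨ ¬T ∧ T)
= ¬¬(T ∨ T ∧ T ∨ ¬T ∧ T)   (distribution)
= ¬¬(T ∨ T)   (distribution)
= T ∨ T   (double negation)
= T   (idempotence)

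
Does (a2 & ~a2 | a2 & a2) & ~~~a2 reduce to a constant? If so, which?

(a2 & ~a2 | a2 & a2) & ~~~a2
= (a2 & ~a2 | a2 & a2) & ~a2   (double negation)
= a2 & ~a2   (distribution)
= 0   (complement)

yes, False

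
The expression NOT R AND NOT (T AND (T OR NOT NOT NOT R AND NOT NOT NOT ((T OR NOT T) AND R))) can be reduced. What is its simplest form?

NOT R AND NOT T

NOT R AND NOT (T AND (T OR NOT NOT NOT R AND NOT NOT NOT ((T OR NOT T) AND R)))
= NOT R AND NOT (T AND (T OR NOT NOT NOT R AND NOT NOT NOT R))   [complement / identity]
= NOT R AND NOT (T AND (T OR NOT NOT NOT R))   [idempotence]
= NOT R AND NOT (T AND (T OR NOT R))   [double negation]
= NOT R AND NOT T   [absorption]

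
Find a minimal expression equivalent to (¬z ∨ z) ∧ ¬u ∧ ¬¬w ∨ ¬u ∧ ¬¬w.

¬u ∧ w

(¬z ∨ z) ∧ ¬u ∧ ¬¬w ∨ ¬u ∧ ¬¬w
= ¬u ∧ ¬¬w ∨ ¬u ∧ ¬¬w   (complement / identity)
= ¬u ∧ ¬¬w   (idempotence)
= ¬u ∧ w   (double negation)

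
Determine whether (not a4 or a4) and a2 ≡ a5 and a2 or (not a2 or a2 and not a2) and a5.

E1: (not a4 or a4) and a2
    = a2   [complement / identity]
E2: a5 and a2 or (not a2 or a2 and not a2) and a5
    = a5 and a2 or not a2 and a5   [complement / identity]
    = a5   [distribution]
These differ: at a2=0, a4=0, a5=1, E1 = 0 but E2 = 1.

No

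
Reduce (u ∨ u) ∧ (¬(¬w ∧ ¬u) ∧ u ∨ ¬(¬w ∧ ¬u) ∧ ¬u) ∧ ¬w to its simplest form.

(u ∨ u) ∧ (¬(¬w ∧ ¬u) ∧ u ∨ ¬(¬w ∧ ¬u) ∧ ¬u) ∧ ¬w
= (u ∨ u) ∧ ¬(¬w ∧ ¬u) ∧ ¬w   [distribution]
= (u ∨ u) ∧ (w ∨ u) ∧ ¬w   [De Morgan]
= (u ∧ w ∨ u) ∧ ¬w   [distribution]
= u ∧ ¬w   [absorption]

u ∧ ¬w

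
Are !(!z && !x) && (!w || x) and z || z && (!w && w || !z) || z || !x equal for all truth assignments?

E1: !(!z && !x) && (!w || x)
    = (z || x) && (!w || x)   — De Morgan
    = x || z && !w   — distribution
E2: z || z && (!w && w || !z) || z || !x
    = z || z && !z || z || !x   — complement / identity
    = z || z || !x   — complement / identity
    = z || !x   — idempotence
These differ: at w=1, x=0, z=0, E1 = 0 but E2 = 1.

No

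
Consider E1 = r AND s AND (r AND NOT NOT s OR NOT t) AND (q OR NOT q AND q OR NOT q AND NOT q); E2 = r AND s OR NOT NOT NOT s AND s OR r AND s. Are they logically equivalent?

Yes

E1: r AND s AND (r AND NOT NOT s OR NOT t) AND (q OR NOT q AND q OR NOT q AND NOT q)
    = r AND s AND (r AND s OR NOT t) AND (q OR NOT q AND q OR NOT q AND NOT q)   — double negation
    = r AND s AND (r AND s OR NOT t) AND (q OR NOT q)   — distribution
    = r AND s AND (r AND s OR NOT t)   — complement / identity
    = r AND s   — absorption
E2: r AND s OR NOT NOT NOT s AND s OR r AND s
    = r AND s OR NOT s AND s OR r AND s   — double negation
    = r AND s OR r AND s   — complement / identity
    = r AND s   — idempotence
Both reduce to r AND s, so they are equivalent.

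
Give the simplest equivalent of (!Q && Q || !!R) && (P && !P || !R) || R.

R

(!Q && Q || !!R) && (P && !P || !R) || R
= (!Q && Q || !!R) && !R || R   (complement / identity)
= !!R && !R || R   (complement / identity)
= R && !R || R   (double negation)
= R   (complement / identity)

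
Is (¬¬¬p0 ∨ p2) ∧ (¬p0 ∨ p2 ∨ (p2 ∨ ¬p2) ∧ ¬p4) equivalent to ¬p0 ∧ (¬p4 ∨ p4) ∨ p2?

Yes

E1: (¬¬¬p0 ∨ p2) ∧ (¬p0 ∨ p2 ∨ (p2 ∨ ¬p2) ∧ ¬p4)
    = (¬¬¬p0 ∨ p2) ∧ (¬p0 ∨ p2 ∨ ¬p4)   (complement / identity)
    = (¬p0 ∨ p2) ∧ (¬p0 ∨ p2 ∨ ¬p4)   (double negation)
    = ¬p0 ∨ p2   (absorption)
E2: ¬p0 ∧ (¬p4 ∨ p4) ∨ p2
    = ¬p0 ∨ p2   (complement / identity)
Both reduce to ¬p0 ∨ p2, so they are equivalent.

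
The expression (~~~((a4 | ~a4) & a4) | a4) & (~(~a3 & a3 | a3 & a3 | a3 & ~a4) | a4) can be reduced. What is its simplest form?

~a3 | a4

(~~~((a4 | ~a4) & a4) | a4) & (~(~a3 & a3 | a3 & a3 | a3 & ~a4) | a4)
= (~~~a4 | a4) & (~(~a3 & a3 | a3 & a3 | a3 & ~a4) | a4)
= (~a4 | a4) & (~(~a3 & a3 | a3 & a3 | a3 & ~a4) | a4)
= ~(~a3 & a3 | a3 & a3 | a3 & ~a4) | a4
= ~(a3 | a3 & ~a4) | a4
= ~a3 | a4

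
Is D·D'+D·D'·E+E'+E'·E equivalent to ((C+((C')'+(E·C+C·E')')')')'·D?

No

E1: D·D'+D·D'·E+E'+E'·E
    = D·D'+D·D'·E+E'   [complement / identity]
    = D·D'+E'   [absorption]
    = E'   [complement / identity]
E2: ((C+((C')'+(E·C+C·E')')')')'·D
    = ((C+((C')'+C')')')'·D   [distribution]
    = ((C+C'·C)')'·D   [De Morgan]
    = (C')'·D   [complement / identity]
    = C·D   [double negation]
These differ: at C=1, D=0, E=0, E1 = 1 but E2 = 0.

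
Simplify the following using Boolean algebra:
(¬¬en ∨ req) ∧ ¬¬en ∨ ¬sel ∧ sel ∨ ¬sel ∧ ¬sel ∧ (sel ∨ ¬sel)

(¬¬en ∨ req) ∧ ¬¬en ∨ ¬sel ∧ sel ∨ ¬sel ∧ ¬sel ∧ (sel ∨ ¬sel)
= (¬¬en ∨ req) ∧ ¬¬en ∨ ¬sel ∧ sel ∨ ¬sel ∧ ¬sel
= ¬¬en ∨ ¬sel ∧ sel ∨ ¬sel ∧ ¬sel
= ¬¬en ∨ ¬sel
= en ∨ ¬sel

en ∨ ¬sel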